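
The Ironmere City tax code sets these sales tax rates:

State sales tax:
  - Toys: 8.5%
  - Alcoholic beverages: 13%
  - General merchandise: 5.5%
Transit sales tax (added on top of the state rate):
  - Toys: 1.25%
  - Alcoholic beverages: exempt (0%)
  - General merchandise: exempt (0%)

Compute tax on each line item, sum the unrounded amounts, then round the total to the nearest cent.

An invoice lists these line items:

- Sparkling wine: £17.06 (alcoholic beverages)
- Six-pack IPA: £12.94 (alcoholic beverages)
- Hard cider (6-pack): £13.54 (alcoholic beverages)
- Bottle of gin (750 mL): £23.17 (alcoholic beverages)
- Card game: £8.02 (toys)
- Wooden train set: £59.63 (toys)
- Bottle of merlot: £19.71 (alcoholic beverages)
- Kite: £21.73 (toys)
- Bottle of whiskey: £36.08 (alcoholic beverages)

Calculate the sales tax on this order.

Sparkling wine £17.06: alcoholic beverages → 13% + 0% transit = 13% → £2.2178
Six-pack IPA £12.94: alcoholic beverages → 13% + 0% transit = 13% → £1.6822
Hard cider (6-pack) £13.54: alcoholic beverages → 13% + 0% transit = 13% → £1.7602
Bottle of gin (750 mL) £23.17: alcoholic beverages → 13% + 0% transit = 13% → £3.0121
Card game £8.02: toys → 8.5% + 1.25% transit = 9.75% → £0.78195
Wooden train set £59.63: toys → 8.5% + 1.25% transit = 9.75% → £5.813925
Bottle of merlot £19.71: alcoholic beverages → 13% + 0% transit = 13% → £2.5623
Kite £21.73: toys → 8.5% + 1.25% transit = 9.75% → £2.118675
Bottle of whiskey £36.08: alcoholic beverages → 13% + 0% transit = 13% → £4.6904
Unrounded tax sum = £24.63955 → £24.64

£24.64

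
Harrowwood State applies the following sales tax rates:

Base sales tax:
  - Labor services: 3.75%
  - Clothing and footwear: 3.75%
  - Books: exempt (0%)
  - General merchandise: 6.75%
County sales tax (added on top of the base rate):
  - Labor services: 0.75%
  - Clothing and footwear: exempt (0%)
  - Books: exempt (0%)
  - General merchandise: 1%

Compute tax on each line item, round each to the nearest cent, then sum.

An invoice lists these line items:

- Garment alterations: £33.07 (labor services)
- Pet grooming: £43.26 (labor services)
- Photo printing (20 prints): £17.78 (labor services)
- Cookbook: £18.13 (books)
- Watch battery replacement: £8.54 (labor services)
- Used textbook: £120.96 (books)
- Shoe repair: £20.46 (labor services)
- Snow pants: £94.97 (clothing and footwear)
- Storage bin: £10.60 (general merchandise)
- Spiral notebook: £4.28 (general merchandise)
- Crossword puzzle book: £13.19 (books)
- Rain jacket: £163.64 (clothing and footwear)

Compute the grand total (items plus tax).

Garment alterations £33.07: labor services → 3.75% + 0.75% county = 4.5% → £1.49
Pet grooming £43.26: labor services → 3.75% + 0.75% county = 4.5% → £1.95
Photo printing (20 prints) £17.78: labor services → 3.75% + 0.75% county = 4.5% → £0.80
Cookbook £18.13: books → 0% + 0% county = 0% → £0.00
Watch battery replacement £8.54: labor services → 3.75% + 0.75% county = 4.5% → £0.38
Used textbook £120.96: books → 0% + 0% county = 0% → £0.00
Shoe repair £20.46: labor services → 3.75% + 0.75% county = 4.5% → £0.92
Snow pants £94.97: clothing and footwear → 3.75% + 0% county = 3.75% → £3.56
Storage bin £10.60: general merchandise → 6.75% + 1% county = 7.75% → £0.82
Spiral notebook £4.28: general merchandise → 6.75% + 1% county = 7.75% → £0.33
Crossword puzzle book £13.19: books → 0% + 0% county = 0% → £0.00
Rain jacket £163.64: clothing and footwear → 3.75% + 0% county = 3.75% → £6.14
Subtotal = £548.88; tax = £16.39; total due = £565.27

£565.27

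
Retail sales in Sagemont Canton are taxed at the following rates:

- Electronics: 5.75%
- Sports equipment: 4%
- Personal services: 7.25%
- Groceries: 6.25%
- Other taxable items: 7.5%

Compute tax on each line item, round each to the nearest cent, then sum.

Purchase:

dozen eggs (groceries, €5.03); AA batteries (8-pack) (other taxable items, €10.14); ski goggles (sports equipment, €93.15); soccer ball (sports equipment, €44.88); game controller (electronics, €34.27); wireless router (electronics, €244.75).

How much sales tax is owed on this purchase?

Dozen eggs €5.03: groceries → 6.25% → €0.31
AA batteries (8-pack) €10.14: other taxable items → 7.5% → €0.76
Ski goggles €93.15: sports equipment → 4% → €3.73
Soccer ball €44.88: sports equipment → 4% → €1.80
Game controller €34.27: electronics → 5.75% → €1.97
Wireless router €244.75: electronics → 5.75% → €14.07
Total tax = €0.31 + €0.76 + €3.73 + €1.80 + €1.97 + €14.07 = €22.64

€22.64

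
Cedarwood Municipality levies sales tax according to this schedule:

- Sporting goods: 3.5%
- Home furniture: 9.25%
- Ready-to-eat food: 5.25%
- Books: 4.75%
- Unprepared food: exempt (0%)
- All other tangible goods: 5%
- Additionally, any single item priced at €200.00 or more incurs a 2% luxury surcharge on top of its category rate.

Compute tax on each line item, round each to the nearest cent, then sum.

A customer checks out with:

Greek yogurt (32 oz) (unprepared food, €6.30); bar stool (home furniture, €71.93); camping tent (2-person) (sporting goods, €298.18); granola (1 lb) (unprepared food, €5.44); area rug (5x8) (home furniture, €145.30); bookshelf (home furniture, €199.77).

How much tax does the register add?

Greek yogurt (32 oz) €6.30: unprepared food → 0% → €0.00
Bar stool €71.93: home furniture → 9.25% → €6.65
Camping tent (2-person) €298.18: sporting goods → 3.5% + 2% surcharge = 5.5% → €16.40
Granola (1 lb) €5.44: unprepared food → 0% → €0.00
Area rug (5x8) €145.30: home furniture → 9.25% → €13.44
Bookshelf €199.77: home furniture → 9.25% → €18.48
Total tax = €6.65 + €16.40 + €13.44 + €18.48 = €54.97

€54.97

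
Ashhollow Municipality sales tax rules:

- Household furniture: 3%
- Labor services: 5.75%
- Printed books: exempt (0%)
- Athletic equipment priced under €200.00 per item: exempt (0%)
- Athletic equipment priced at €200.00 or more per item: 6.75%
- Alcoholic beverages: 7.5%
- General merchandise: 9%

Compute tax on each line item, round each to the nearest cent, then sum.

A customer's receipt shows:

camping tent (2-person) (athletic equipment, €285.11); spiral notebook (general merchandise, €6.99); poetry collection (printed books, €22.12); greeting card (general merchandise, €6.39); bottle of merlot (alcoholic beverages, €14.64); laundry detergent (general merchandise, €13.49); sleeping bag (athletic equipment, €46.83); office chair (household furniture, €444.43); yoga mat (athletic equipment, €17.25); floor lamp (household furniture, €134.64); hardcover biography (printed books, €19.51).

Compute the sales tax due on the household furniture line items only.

€17.37

Office chair €444.43: household furniture → 3% → €13.33
Floor lamp €134.64: household furniture → 3% → €4.04
Tax on household furniture = €13.33 + €4.04 = €17.37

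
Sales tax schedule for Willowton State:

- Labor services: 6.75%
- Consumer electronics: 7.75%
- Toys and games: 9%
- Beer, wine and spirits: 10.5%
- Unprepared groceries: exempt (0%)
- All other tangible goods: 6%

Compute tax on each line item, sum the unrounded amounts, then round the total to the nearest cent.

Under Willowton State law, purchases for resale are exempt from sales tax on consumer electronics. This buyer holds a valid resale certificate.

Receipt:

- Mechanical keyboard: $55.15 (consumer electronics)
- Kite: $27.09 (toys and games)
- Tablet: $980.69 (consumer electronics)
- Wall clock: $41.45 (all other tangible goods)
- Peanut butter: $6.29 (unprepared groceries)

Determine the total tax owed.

$4.93

Mechanical keyboard $55.15: consumer electronics, buyer-exempt → 0% → $0.00
Kite $27.09: toys and games → 9% → $2.4381
Tablet $980.69: consumer electronics, buyer-exempt → 0% → $0.00
Wall clock $41.45: all other tangible goods → 6% → $2.487
Peanut butter $6.29: unprepared groceries → 0% → $0.00
Unrounded tax sum = $4.9251 → $4.93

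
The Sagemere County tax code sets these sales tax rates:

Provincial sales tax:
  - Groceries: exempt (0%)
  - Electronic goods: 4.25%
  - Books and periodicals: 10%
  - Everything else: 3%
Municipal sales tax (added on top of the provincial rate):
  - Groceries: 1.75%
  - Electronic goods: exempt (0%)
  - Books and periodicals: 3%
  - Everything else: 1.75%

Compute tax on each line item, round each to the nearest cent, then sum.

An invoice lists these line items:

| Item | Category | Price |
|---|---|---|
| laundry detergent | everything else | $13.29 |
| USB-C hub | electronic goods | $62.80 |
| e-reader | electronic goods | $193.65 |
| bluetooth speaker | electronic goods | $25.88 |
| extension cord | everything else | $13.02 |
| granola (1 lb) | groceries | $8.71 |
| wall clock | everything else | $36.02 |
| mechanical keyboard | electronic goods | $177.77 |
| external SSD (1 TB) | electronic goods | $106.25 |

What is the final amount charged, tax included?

Laundry detergent $13.29: everything else → 3% + 1.75% municipal = 4.75% → $0.63
USB-C hub $62.80: electronic goods → 4.25% + 0% municipal = 4.25% → $2.67
E-reader $193.65: electronic goods → 4.25% + 0% municipal = 4.25% → $8.23
Bluetooth speaker $25.88: electronic goods → 4.25% + 0% municipal = 4.25% → $1.10
Extension cord $13.02: everything else → 3% + 1.75% municipal = 4.75% → $0.62
Granola (1 lb) $8.71: groceries → 0% + 1.75% municipal = 1.75% → $0.15
Wall clock $36.02: everything else → 3% + 1.75% municipal = 4.75% → $1.71
Mechanical keyboard $177.77: electronic goods → 4.25% + 0% municipal = 4.25% → $7.56
External SSD (1 TB) $106.25: electronic goods → 4.25% + 0% municipal = 4.25% → $4.52
Subtotal = $637.39; tax = $27.19; total due = $664.58

$664.58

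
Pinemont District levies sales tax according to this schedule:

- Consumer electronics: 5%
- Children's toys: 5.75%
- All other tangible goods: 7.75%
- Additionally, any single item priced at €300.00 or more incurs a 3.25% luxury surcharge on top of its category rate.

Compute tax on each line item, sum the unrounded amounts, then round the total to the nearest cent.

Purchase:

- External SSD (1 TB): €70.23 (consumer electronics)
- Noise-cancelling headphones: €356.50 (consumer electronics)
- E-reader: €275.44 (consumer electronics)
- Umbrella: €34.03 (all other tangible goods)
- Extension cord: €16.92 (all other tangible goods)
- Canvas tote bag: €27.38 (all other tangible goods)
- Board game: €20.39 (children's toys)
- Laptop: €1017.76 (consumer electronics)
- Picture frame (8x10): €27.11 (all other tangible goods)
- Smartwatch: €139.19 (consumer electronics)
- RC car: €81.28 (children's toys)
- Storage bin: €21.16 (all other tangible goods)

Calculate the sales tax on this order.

External SSD (1 TB) €70.23: consumer electronics → 5% → €3.5115
Noise-cancelling headphones €356.50: consumer electronics → 5% + 3.25% surcharge = 8.25% → €29.41125
E-reader €275.44: consumer electronics → 5% → €13.772
Umbrella €34.03: all other tangible goods → 7.75% → €2.637325
Extension cord €16.92: all other tangible goods → 7.75% → €1.3113
Canvas tote bag €27.38: all other tangible goods → 7.75% → €2.12195
Board game €20.39: children's toys → 5.75% → €1.172425
Laptop €1017.76: consumer electronics → 5% + 3.25% surcharge = 8.25% → €83.9652
Picture frame (8x10) €27.11: all other tangible goods → 7.75% → €2.101025
Smartwatch €139.19: consumer electronics → 5% → €6.9595
RC car €81.28: children's toys → 5.75% → €4.6736
Storage bin €21.16: all other tangible goods → 7.75% → €1.6399
Unrounded tax sum = €153.276975 → €153.28

€153.28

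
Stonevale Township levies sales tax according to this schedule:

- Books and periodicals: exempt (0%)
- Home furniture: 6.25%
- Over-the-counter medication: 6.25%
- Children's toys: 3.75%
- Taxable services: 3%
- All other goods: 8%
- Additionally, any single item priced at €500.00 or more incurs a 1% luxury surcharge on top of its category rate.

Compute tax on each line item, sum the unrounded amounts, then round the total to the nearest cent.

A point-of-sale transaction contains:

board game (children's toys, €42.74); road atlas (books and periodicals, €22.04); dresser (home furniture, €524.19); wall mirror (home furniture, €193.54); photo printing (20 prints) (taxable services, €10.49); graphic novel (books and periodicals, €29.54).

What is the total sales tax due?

Board game €42.74: children's toys → 3.75% → €1.60275
Road atlas €22.04: books and periodicals → 0% → €0.00
Dresser €524.19: home furniture → 6.25% + 1% surcharge = 7.25% → €38.003775
Wall mirror €193.54: home furniture → 6.25% → €12.09625
Photo printing (20 prints) €10.49: taxable services → 3% → €0.3147
Graphic novel €29.54: books and periodicals → 0% → €0.00
Unrounded tax sum = €52.017475 → €52.02

€52.02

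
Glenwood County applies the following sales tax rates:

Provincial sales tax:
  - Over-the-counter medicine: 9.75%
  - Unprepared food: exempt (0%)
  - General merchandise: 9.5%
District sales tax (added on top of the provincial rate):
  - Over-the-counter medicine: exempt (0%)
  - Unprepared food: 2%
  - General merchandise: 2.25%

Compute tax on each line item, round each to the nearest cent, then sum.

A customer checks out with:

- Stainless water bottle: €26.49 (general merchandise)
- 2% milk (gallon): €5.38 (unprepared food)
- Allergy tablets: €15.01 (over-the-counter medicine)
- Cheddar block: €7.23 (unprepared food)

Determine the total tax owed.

€4.82

Stainless water bottle €26.49: general merchandise → 9.5% + 2.25% district = 11.75% → €3.11
2% milk (gallon) €5.38: unprepared food → 0% + 2% district = 2% → €0.11
Allergy tablets €15.01: over-the-counter medicine → 9.75% + 0% district = 9.75% → €1.46
Cheddar block €7.23: unprepared food → 0% + 2% district = 2% → €0.14
Total tax = €3.11 + €0.11 + €1.46 + €0.14 = €4.82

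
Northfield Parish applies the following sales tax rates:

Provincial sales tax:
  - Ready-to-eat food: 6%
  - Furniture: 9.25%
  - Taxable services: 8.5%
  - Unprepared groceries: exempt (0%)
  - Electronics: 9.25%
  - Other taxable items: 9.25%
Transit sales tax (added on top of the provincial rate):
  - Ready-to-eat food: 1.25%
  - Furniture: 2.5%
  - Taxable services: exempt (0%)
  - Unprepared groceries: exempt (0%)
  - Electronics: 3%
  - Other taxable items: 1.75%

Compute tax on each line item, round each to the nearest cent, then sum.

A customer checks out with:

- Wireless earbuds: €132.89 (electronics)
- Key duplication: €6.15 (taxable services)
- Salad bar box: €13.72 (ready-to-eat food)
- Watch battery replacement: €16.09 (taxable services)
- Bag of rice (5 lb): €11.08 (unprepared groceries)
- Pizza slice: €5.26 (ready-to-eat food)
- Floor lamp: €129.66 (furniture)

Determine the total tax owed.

Wireless earbuds €132.89: electronics → 9.25% + 3% transit = 12.25% → €16.28
Key duplication €6.15: taxable services → 8.5% + 0% transit = 8.5% → €0.52
Salad bar box €13.72: ready-to-eat food → 6% + 1.25% transit = 7.25% → €0.99
Watch battery replacement €16.09: taxable services → 8.5% + 0% transit = 8.5% → €1.37
Bag of rice (5 lb) €11.08: unprepared groceries → 0% + 0% transit = 0% → €0.00
Pizza slice €5.26: ready-to-eat food → 6% + 1.25% transit = 7.25% → €0.38
Floor lamp €129.66: furniture → 9.25% + 2.5% transit = 11.75% → €15.24
Total tax = €16.28 + €0.52 + €0.99 + €1.37 + €0.38 + €15.24 = €34.78

€34.78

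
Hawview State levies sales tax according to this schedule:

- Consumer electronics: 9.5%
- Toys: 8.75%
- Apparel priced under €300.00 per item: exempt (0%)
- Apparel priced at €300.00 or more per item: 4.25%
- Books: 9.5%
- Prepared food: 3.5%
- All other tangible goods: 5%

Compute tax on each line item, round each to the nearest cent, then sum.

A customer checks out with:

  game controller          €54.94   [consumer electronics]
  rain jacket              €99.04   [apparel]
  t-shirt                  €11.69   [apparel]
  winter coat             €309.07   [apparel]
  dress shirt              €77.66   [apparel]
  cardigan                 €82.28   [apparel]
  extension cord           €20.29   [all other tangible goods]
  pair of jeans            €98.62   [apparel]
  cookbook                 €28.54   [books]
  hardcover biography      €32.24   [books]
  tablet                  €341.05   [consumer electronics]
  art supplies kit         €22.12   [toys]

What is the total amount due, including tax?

Game controller €54.94: consumer electronics → 9.5% → €5.22
Rain jacket €99.04: apparel, under €300.00 → 0% → €0.00
T-shirt €11.69: apparel, under €300.00 → 0% → €0.00
Winter coat €309.07: apparel, €300.00 or more → 4.25% → €13.14
Dress shirt €77.66: apparel, under €300.00 → 0% → €0.00
Cardigan €82.28: apparel, under €300.00 → 0% → €0.00
Extension cord €20.29: all other tangible goods → 5% → €1.01
Pair of jeans €98.62: apparel, under €300.00 → 0% → €0.00
Cookbook €28.54: books → 9.5% → €2.71
Hardcover biography €32.24: books → 9.5% → €3.06
Tablet €341.05: consumer electronics → 9.5% → €32.40
Art supplies kit €22.12: toys → 8.75% → €1.94
Subtotal = €1177.54; tax = €59.48; total due = €1237.02

€1237.02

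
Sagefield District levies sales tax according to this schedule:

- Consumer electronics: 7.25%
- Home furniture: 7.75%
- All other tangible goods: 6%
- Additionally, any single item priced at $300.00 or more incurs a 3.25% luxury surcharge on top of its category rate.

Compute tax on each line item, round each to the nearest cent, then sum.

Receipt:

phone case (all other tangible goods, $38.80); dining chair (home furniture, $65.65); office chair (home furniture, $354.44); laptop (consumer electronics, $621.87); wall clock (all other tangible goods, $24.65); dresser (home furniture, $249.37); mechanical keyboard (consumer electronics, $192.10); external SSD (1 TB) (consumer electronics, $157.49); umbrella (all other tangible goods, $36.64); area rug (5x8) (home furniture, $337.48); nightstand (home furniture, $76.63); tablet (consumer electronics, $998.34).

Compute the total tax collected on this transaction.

$307.96

Phone case $38.80: all other tangible goods → 6% → $2.33
Dining chair $65.65: home furniture → 7.75% → $5.09
Office chair $354.44: home furniture → 7.75% + 3.25% surcharge = 11% → $38.99
Laptop $621.87: consumer electronics → 7.25% + 3.25% surcharge = 10.5% → $65.30
Wall clock $24.65: all other tangible goods → 6% → $1.48
Dresser $249.37: home furniture → 7.75% → $19.33
Mechanical keyboard $192.10: consumer electronics → 7.25% → $13.93
External SSD (1 TB) $157.49: consumer electronics → 7.25% → $11.42
Umbrella $36.64: all other tangible goods → 6% → $2.20
Area rug (5x8) $337.48: home furniture → 7.75% + 3.25% surcharge = 11% → $37.12
Nightstand $76.63: home furniture → 7.75% → $5.94
Tablet $998.34: consumer electronics → 7.25% + 3.25% surcharge = 10.5% → $104.83
Total tax = $2.33 + $5.09 + $38.99 + $65.30 + $1.48 + $19.33 + $13.93 + $11.42 + $2.20 + $37.12 + $5.94 + $104.83 = $307.96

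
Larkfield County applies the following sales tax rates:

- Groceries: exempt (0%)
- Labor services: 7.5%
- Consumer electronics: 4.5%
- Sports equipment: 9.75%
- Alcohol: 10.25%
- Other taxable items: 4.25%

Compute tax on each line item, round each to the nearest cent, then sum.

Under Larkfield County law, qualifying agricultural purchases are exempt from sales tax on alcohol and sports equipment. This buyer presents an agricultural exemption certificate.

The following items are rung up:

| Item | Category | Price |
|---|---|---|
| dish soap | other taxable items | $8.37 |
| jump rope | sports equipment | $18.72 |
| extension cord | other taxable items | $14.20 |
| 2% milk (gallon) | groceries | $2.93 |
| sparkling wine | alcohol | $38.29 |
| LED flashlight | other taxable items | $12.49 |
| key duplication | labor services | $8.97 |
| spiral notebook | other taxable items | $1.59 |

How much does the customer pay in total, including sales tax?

Dish soap $8.37: other taxable items → 4.25% → $0.36
Jump rope $18.72: sports equipment, buyer-exempt → 0% → $0.00
Extension cord $14.20: other taxable items → 4.25% → $0.60
2% milk (gallon) $2.93: groceries → 0% → $0.00
Sparkling wine $38.29: alcohol, buyer-exempt → 0% → $0.00
LED flashlight $12.49: other taxable items → 4.25% → $0.53
Key duplication $8.97: labor services → 7.5% → $0.67
Spiral notebook $1.59: other taxable items → 4.25% → $0.07
Subtotal = $105.56; tax = $2.23; total due = $107.79

$107.79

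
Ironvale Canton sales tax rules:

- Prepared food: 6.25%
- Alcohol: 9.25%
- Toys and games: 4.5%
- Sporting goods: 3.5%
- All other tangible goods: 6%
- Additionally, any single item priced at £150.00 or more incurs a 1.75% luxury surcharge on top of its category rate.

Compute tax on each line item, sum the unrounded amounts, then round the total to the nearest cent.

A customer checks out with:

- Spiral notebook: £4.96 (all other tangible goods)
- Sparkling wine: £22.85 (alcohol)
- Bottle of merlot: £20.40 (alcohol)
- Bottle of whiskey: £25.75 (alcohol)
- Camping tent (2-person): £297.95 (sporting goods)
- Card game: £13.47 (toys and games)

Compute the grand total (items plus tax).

£408.31

Spiral notebook £4.96: all other tangible goods → 6% → £0.2976
Sparkling wine £22.85: alcohol → 9.25% → £2.113625
Bottle of merlot £20.40: alcohol → 9.25% → £1.887
Bottle of whiskey £25.75: alcohol → 9.25% → £2.381875
Camping tent (2-person) £297.95: sporting goods → 3.5% + 1.75% surcharge = 5.25% → £15.642375
Card game £13.47: toys and games → 4.5% → £0.60615
Subtotal = £385.38; unrounded tax = £22.928625 → £22.93; total due = £408.31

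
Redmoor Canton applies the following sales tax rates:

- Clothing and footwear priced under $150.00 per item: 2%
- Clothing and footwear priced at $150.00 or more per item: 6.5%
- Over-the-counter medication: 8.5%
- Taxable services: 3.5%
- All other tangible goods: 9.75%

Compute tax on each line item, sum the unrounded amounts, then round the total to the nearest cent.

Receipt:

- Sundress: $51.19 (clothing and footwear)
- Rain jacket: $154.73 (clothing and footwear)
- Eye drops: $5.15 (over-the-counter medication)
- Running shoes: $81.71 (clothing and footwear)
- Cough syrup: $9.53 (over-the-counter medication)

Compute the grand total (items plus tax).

Sundress $51.19: clothing and footwear, under $150.00 → 2% → $1.0238
Rain jacket $154.73: clothing and footwear, $150.00 or more → 6.5% → $10.05745
Eye drops $5.15: over-the-counter medication → 8.5% → $0.43775
Running shoes $81.71: clothing and footwear, under $150.00 → 2% → $1.6342
Cough syrup $9.53: over-the-counter medication → 8.5% → $0.81005
Subtotal = $302.31; unrounded tax = $13.96325 → $13.96; total due = $316.27

$316.27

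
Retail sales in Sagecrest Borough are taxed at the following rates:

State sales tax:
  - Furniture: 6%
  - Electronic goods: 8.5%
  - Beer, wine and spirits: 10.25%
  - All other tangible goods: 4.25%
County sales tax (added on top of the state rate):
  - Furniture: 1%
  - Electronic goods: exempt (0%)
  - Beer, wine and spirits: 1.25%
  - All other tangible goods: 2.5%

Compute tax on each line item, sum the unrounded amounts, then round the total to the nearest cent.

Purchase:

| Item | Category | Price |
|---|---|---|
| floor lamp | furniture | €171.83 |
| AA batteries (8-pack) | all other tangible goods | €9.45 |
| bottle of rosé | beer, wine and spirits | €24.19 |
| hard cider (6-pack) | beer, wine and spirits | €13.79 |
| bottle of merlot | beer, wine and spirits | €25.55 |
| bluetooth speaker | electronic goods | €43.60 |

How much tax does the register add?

€23.68

Floor lamp €171.83: furniture → 6% + 1% county = 7% → €12.0281
AA batteries (8-pack) €9.45: all other tangible goods → 4.25% + 2.5% county = 6.75% → €0.637875
Bottle of rosé €24.19: beer, wine and spirits → 10.25% + 1.25% county = 11.5% → €2.78185
Hard cider (6-pack) €13.79: beer, wine and spirits → 10.25% + 1.25% county = 11.5% → €1.58585
Bottle of merlot €25.55: beer, wine and spirits → 10.25% + 1.25% county = 11.5% → €2.93825
Bluetooth speaker €43.60: electronic goods → 8.5% + 0% county = 8.5% → €3.706
Unrounded tax sum = €23.677925 → €23.68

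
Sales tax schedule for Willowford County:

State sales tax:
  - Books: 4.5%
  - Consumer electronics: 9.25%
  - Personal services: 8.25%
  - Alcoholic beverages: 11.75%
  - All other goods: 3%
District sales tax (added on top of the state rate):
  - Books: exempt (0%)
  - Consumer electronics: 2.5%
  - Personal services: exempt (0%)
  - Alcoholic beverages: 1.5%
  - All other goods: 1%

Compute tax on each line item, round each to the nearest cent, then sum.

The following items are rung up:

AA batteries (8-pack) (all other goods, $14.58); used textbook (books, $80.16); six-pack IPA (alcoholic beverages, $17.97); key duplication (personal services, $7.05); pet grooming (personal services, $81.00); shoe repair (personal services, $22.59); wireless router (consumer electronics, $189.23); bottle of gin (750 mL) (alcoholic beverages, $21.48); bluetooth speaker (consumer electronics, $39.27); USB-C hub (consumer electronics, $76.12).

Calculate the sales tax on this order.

$54.32

AA batteries (8-pack) $14.58: all other goods → 3% + 1% district = 4% → $0.58
Used textbook $80.16: books → 4.5% + 0% district = 4.5% → $3.61
Six-pack IPA $17.97: alcoholic beverages → 11.75% + 1.5% district = 13.25% → $2.38
Key duplication $7.05: personal services → 8.25% + 0% district = 8.25% → $0.58
Pet grooming $81.00: personal services → 8.25% + 0% district = 8.25% → $6.68
Shoe repair $22.59: personal services → 8.25% + 0% district = 8.25% → $1.86
Wireless router $189.23: consumer electronics → 9.25% + 2.5% district = 11.75% → $22.23
Bottle of gin (750 mL) $21.48: alcoholic beverages → 11.75% + 1.5% district = 13.25% → $2.85
Bluetooth speaker $39.27: consumer electronics → 9.25% + 2.5% district = 11.75% → $4.61
USB-C hub $76.12: consumer electronics → 9.25% + 2.5% district = 11.75% → $8.94
Total tax = $0.58 + $3.61 + $2.38 + $0.58 + $6.68 + $1.86 + $22.23 + $2.85 + $4.61 + $8.94 = $54.32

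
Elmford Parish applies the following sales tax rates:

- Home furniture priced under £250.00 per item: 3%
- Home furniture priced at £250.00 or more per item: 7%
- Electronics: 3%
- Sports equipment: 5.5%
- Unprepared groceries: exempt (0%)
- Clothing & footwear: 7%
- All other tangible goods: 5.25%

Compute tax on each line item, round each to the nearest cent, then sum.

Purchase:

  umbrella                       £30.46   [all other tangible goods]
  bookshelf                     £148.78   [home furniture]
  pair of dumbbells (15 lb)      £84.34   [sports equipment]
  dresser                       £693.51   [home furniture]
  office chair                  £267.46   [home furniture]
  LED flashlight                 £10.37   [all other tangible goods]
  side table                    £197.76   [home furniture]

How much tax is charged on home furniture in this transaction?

£77.66

Bookshelf £148.78: home furniture, under £250.00 → 3% → £4.46
Dresser £693.51: home furniture, £250.00 or more → 7% → £48.55
Office chair £267.46: home furniture, £250.00 or more → 7% → £18.72
Side table £197.76: home furniture, under £250.00 → 3% → £5.93
Tax on home furniture = £4.46 + £48.55 + £18.72 + £5.93 = £77.66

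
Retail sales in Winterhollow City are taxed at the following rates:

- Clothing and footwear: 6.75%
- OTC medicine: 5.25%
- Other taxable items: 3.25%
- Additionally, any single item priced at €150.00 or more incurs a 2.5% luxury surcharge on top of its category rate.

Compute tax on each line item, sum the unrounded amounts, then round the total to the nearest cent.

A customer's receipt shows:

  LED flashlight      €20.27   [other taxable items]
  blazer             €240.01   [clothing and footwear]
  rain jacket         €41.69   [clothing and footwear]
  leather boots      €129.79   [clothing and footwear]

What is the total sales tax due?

€34.43

LED flashlight €20.27: other taxable items → 3.25% → €0.658775
Blazer €240.01: clothing and footwear → 6.75% + 2.5% surcharge = 9.25% → €22.200925
Rain jacket €41.69: clothing and footwear → 6.75% → €2.814075
Leather boots €129.79: clothing and footwear → 6.75% → €8.760825
Unrounded tax sum = €34.4346 → €34.43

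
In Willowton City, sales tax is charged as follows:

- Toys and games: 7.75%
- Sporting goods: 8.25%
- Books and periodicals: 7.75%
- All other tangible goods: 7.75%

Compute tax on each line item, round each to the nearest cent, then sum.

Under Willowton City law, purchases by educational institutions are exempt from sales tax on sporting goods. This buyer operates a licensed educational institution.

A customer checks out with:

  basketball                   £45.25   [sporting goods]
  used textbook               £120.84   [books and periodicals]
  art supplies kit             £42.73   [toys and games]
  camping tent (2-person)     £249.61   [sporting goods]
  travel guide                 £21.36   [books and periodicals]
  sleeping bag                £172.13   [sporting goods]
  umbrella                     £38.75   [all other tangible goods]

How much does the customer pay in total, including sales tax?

Basketball £45.25: sporting goods, buyer-exempt → 0% → £0.00
Used textbook £120.84: books and periodicals → 7.75% → £9.37
Art supplies kit £42.73: toys and games → 7.75% → £3.31
Camping tent (2-person) £249.61: sporting goods, buyer-exempt → 0% → £0.00
Travel guide £21.36: books and periodicals → 7.75% → £1.66
Sleeping bag £172.13: sporting goods, buyer-exempt → 0% → £0.00
Umbrella £38.75: all other tangible goods → 7.75% → £3.00
Subtotal = £690.67; tax = £17.34; total due = £708.01

£708.01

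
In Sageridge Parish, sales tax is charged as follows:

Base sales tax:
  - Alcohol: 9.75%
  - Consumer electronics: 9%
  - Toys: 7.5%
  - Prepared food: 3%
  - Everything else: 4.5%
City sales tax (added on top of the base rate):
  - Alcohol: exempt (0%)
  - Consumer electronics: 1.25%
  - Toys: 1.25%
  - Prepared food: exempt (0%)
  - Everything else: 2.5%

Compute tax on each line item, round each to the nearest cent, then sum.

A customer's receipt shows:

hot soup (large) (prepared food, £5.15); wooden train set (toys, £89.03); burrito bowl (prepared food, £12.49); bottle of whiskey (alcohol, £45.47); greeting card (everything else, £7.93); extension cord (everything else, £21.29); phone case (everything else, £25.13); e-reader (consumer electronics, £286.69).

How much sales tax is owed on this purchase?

Hot soup (large) £5.15: prepared food → 3% + 0% city = 3% → £0.15
Wooden train set £89.03: toys → 7.5% + 1.25% city = 8.75% → £7.79
Burrito bowl £12.49: prepared food → 3% + 0% city = 3% → £0.37
Bottle of whiskey £45.47: alcohol → 9.75% + 0% city = 9.75% → £4.43
Greeting card £7.93: everything else → 4.5% + 2.5% city = 7% → £0.56
Extension cord £21.29: everything else → 4.5% + 2.5% city = 7% → £1.49
Phone case £25.13: everything else → 4.5% + 2.5% city = 7% → £1.76
E-reader £286.69: consumer electronics → 9% + 1.25% city = 10.25% → £29.39
Total tax = £0.15 + £7.79 + £0.37 + £4.43 + £0.56 + £1.49 + £1.76 + £29.39 = £45.94

£45.94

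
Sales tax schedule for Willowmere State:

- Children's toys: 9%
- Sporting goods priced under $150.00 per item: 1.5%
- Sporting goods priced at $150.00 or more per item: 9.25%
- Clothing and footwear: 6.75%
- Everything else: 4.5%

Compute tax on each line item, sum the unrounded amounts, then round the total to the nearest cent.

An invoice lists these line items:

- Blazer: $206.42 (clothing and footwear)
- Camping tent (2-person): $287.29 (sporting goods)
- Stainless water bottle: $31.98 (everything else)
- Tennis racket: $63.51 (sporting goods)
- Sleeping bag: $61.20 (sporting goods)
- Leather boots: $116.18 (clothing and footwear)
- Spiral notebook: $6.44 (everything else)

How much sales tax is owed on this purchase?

Blazer $206.42: clothing and footwear → 6.75% → $13.93335
Camping tent (2-person) $287.29: sporting goods, $150.00 or more → 9.25% → $26.574325
Stainless water bottle $31.98: everything else → 4.5% → $1.4391
Tennis racket $63.51: sporting goods, under $150.00 → 1.5% → $0.95265
Sleeping bag $61.20: sporting goods, under $150.00 → 1.5% → $0.918
Leather boots $116.18: clothing and footwear → 6.75% → $7.84215
Spiral notebook $6.44: everything else → 4.5% → $0.2898
Unrounded tax sum = $51.949375 → $51.95

$51.95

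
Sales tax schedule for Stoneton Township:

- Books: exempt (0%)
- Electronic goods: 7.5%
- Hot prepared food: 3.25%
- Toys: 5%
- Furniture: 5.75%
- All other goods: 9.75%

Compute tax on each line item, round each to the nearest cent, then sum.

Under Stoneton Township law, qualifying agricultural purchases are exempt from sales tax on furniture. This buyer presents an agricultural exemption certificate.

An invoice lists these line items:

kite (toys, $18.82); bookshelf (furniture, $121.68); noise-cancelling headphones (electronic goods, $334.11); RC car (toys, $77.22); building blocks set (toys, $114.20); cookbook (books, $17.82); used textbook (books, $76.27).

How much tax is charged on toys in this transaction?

$10.51

Kite $18.82: toys → 5% → $0.94
RC car $77.22: toys → 5% → $3.86
Building blocks set $114.20: toys → 5% → $5.71
Tax on toys = $0.94 + $3.86 + $5.71 = $10.51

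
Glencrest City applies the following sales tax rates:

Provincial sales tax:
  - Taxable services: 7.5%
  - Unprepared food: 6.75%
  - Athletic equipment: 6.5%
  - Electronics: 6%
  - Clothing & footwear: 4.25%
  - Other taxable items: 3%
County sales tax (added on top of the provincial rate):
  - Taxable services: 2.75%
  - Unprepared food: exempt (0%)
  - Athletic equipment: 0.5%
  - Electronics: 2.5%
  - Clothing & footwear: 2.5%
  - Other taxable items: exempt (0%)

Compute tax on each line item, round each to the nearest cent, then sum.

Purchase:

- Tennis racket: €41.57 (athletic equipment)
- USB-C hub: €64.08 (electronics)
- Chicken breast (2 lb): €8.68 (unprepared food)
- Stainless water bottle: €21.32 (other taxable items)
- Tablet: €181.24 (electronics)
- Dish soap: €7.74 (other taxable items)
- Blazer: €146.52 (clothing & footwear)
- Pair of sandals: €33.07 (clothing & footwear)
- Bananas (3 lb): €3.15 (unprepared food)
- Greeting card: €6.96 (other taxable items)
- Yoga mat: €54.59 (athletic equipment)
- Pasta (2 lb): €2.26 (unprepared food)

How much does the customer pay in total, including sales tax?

€612.92

Tennis racket €41.57: athletic equipment → 6.5% + 0.5% county = 7% → €2.91
USB-C hub €64.08: electronics → 6% + 2.5% county = 8.5% → €5.45
Chicken breast (2 lb) €8.68: unprepared food → 6.75% + 0% county = 6.75% → €0.59
Stainless water bottle €21.32: other taxable items → 3% + 0% county = 3% → €0.64
Tablet €181.24: electronics → 6% + 2.5% county = 8.5% → €15.41
Dish soap €7.74: other taxable items → 3% + 0% county = 3% → €0.23
Blazer €146.52: clothing & footwear → 4.25% + 2.5% county = 6.75% → €9.89
Pair of sandals €33.07: clothing & footwear → 4.25% + 2.5% county = 6.75% → €2.23
Bananas (3 lb) €3.15: unprepared food → 6.75% + 0% county = 6.75% → €0.21
Greeting card €6.96: other taxable items → 3% + 0% county = 3% → €0.21
Yoga mat €54.59: athletic equipment → 6.5% + 0.5% county = 7% → €3.82
Pasta (2 lb) €2.26: unprepared food → 6.75% + 0% county = 6.75% → €0.15
Subtotal = €571.18; tax = €41.74; total due = €612.92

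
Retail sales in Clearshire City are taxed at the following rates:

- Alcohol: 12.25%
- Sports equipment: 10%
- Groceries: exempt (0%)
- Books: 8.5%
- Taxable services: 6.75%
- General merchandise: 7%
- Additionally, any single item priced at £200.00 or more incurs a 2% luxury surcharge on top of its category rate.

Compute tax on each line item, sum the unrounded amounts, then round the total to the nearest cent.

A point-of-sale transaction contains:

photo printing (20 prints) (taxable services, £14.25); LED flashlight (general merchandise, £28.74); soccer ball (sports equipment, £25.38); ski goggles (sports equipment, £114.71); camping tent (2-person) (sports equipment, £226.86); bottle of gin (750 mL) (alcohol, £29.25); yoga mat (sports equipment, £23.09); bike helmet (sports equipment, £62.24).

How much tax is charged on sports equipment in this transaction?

£49.77

Soccer ball £25.38: sports equipment → 10% → £2.538
Ski goggles £114.71: sports equipment → 10% → £11.471
Camping tent (2-person) £226.86: sports equipment → 10% + 2% surcharge = 12% → £27.2232
Yoga mat £23.09: sports equipment → 10% → £2.309
Bike helmet £62.24: sports equipment → 10% → £6.224
Tax on sports equipment: unrounded sum = £49.7652 → £49.77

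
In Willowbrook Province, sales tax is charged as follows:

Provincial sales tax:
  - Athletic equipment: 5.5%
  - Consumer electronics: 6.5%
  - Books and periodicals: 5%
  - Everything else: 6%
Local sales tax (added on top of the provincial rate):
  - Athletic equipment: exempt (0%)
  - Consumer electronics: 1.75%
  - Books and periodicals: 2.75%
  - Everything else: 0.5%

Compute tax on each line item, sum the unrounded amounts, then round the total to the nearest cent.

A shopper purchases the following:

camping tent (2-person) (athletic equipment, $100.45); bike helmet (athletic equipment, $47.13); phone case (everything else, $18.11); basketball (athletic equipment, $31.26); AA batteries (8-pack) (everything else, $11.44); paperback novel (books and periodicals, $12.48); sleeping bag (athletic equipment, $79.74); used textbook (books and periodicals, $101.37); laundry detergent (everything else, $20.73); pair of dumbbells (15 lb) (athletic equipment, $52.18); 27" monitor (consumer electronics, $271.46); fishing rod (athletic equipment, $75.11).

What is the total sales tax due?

$55.71

Camping tent (2-person) $100.45: athletic equipment → 5.5% + 0% local = 5.5% → $5.52475
Bike helmet $47.13: athletic equipment → 5.5% + 0% local = 5.5% → $2.59215
Phone case $18.11: everything else → 6% + 0.5% local = 6.5% → $1.17715
Basketball $31.26: athletic equipment → 5.5% + 0% local = 5.5% → $1.7193
AA batteries (8-pack) $11.44: everything else → 6% + 0.5% local = 6.5% → $0.7436
Paperback novel $12.48: books and periodicals → 5% + 2.75% local = 7.75% → $0.9672
Sleeping bag $79.74: athletic equipment → 5.5% + 0% local = 5.5% → $4.3857
Used textbook $101.37: books and periodicals → 5% + 2.75% local = 7.75% → $7.856175
Laundry detergent $20.73: everything else → 6% + 0.5% local = 6.5% → $1.34745
Pair of dumbbells (15 lb) $52.18: athletic equipment → 5.5% + 0% local = 5.5% → $2.8699
27" monitor $271.46: consumer electronics → 6.5% + 1.75% local = 8.25% → $22.39545
Fishing rod $75.11: athletic equipment → 5.5% + 0% local = 5.5% → $4.13105
Unrounded tax sum = $55.709875 → $55.71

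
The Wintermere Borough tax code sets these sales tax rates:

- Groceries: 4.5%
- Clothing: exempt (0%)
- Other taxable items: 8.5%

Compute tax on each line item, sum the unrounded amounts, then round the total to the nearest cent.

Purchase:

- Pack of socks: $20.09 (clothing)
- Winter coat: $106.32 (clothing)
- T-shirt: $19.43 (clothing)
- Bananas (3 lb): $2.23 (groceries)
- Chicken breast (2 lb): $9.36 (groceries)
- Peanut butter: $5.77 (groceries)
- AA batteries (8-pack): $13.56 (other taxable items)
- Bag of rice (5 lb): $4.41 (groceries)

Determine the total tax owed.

Pack of socks $20.09: clothing → 0% → $0.00
Winter coat $106.32: clothing → 0% → $0.00
T-shirt $19.43: clothing → 0% → $0.00
Bananas (3 lb) $2.23: groceries → 4.5% → $0.10035
Chicken breast (2 lb) $9.36: groceries → 4.5% → $0.4212
Peanut butter $5.77: groceries → 4.5% → $0.25965
AA batteries (8-pack) $13.56: other taxable items → 8.5% → $1.1526
Bag of rice (5 lb) $4.41: groceries → 4.5% → $0.19845
Unrounded tax sum = $2.13225 → $2.13

$2.13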